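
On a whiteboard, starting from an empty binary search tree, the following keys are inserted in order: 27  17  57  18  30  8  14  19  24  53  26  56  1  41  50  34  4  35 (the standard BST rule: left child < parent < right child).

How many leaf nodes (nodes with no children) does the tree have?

27: root
17: left child of 27 (depth 1)
57: right child of 27 (depth 1)
18: right child of 17 (depth 2)
30: left child of 57 (depth 2)
8: left child of 17 (depth 2)
14: right child of 8 (depth 3)
19: right child of 18 (depth 3)
24: right child of 19 (depth 4)
53: right child of 30 (depth 3)
26: right child of 24 (depth 5)
56: right child of 53 (depth 4)
1: left child of 8 (depth 3)
41: left child of 53 (depth 4)
50: right child of 41 (depth 5)
34: left child of 41 (depth 5)
4: right child of 1 (depth 4)
35: right child of 34 (depth 6)

Leaves: 4, 14, 26, 35, 50, 56 — 6 in total.

6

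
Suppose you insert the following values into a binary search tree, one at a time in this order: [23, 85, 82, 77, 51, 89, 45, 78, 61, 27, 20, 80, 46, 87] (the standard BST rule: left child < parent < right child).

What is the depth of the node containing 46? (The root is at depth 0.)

6

Resulting structure (node: left, right):
  23: L=20, R=85
  85: L=82, R=89
  82: L=77, R=–
  77: L=51, R=78
  51: L=45, R=61
  89: L=87, R=–
  45: L=27, R=46
  78: L=–, R=80
  61: L=–, R=–
  27: L=–, R=–
  20: L=–, R=–
  80: L=–, R=–
  46: L=–, R=–
  87: L=–, R=–

Path to 46: 23 → 85 → 82 → 77 → 51 → 45 → 46, which is 6 edges.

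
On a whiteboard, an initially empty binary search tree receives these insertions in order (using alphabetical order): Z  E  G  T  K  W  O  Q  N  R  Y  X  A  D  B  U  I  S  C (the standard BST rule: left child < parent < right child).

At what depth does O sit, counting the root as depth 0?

5

Z: root
E: left child of Z (depth 1)
G: right child of E (depth 2)
T: right child of G (depth 3)
K: left child of T (depth 4)
W: right child of T (depth 4)
O: right child of K (depth 5)
Q: right child of O (depth 6)
N: left child of O (depth 6)
R: right child of Q (depth 7)
Y: right child of W (depth 5)
X: left child of Y (depth 6)
A: left child of E (depth 2)
D: right child of A (depth 3)
B: left child of D (depth 4)
U: left child of W (depth 5)
I: left child of K (depth 5)
S: right child of R (depth 8)
C: right child of B (depth 5)

Path to O: Z → E → G → T → K → O, which is 5 edges.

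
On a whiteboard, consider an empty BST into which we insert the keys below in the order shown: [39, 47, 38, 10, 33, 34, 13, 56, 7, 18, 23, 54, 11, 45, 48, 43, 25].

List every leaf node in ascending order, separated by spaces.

Resulting structure (node: left, right):
  39: L=38, R=47
  47: L=45, R=56
  38: L=10, R=–
  10: L=7, R=33
  33: L=13, R=34
  34: L=–, R=–
  13: L=11, R=18
  56: L=54, R=–
  7: L=–, R=–
  18: L=–, R=23
  23: L=–, R=25
  54: L=48, R=–
  11: L=–, R=–
  45: L=43, R=–
  48: L=–, R=–
  43: L=–, R=–
  25: L=–, R=–

7 11 25 34 43 48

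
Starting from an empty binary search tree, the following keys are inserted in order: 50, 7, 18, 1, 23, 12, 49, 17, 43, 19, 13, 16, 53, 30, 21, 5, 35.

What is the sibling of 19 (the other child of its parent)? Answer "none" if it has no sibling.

49

Resulting structure (node: left, right):
  50: L=7, R=53
  7: L=1, R=18
  18: L=12, R=23
  1: L=–, R=5
  23: L=19, R=49
  12: L=–, R=17
  49: L=43, R=–
  17: L=13, R=–
  43: L=30, R=–
  19: L=–, R=21
  13: L=–, R=16
  16: L=–, R=–
  53: L=–, R=–
  30: L=–, R=35
  21: L=–, R=–
  5: L=–, R=–
  35: L=–, R=–

19's parent is 23; the other child of 23 is 49.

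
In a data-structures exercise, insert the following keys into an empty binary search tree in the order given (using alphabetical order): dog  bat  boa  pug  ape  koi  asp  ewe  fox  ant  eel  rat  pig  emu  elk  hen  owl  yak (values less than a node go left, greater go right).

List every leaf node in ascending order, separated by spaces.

ant asp boa elk hen owl yak

Resulting structure (node: left, right):
  dog: L=bat, R=pug
  bat: L=ape, R=boa
  boa: L=–, R=–
  pug: L=koi, R=rat
  ape: L=ant, R=asp
  koi: L=ewe, R=pig
  asp: L=–, R=–
  ewe: L=eel, R=fox
  fox: L=–, R=hen
  ant: L=–, R=–
  eel: L=–, R=emu
  rat: L=–, R=yak
  pig: L=owl, R=–
  emu: L=elk, R=–
  elk: L=–, R=–
  hen: L=–, R=–
  owl: L=–, R=–
  yak: L=–, R=–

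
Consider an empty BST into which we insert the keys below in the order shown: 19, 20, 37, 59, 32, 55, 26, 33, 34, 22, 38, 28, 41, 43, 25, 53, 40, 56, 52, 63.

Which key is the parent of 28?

26

19: root
20: right child of 19 (depth 1)
37: right child of 20 (depth 2)
59: right child of 37 (depth 3)
32: left child of 37 (depth 3)
55: left child of 59 (depth 4)
26: left child of 32 (depth 4)
33: right child of 32 (depth 4)
34: right child of 33 (depth 5)
22: left child of 26 (depth 5)
38: left child of 55 (depth 5)
28: right child of 26 (depth 5)
41: right child of 38 (depth 6)
43: right child of 41 (depth 7)
25: right child of 22 (depth 6)
53: right child of 43 (depth 8)
40: left child of 41 (depth 7)
56: right child of 55 (depth 5)
52: left child of 53 (depth 9)
63: right child of 59 (depth 4)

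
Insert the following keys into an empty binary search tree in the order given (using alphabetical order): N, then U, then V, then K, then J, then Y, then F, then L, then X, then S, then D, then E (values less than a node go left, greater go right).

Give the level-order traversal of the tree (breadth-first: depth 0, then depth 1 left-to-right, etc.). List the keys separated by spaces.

Insert N: tree is empty, so N becomes the root.
Insert U: U > N → go right. Place as right child of N.
Insert V: V > N → go right; V > U → go right. Place as right child of U.
Insert K: K < N → go left. Place as left child of N.
Insert J: J < N → go left; J < K → go left. Place as left child of K.
Insert Y: Y > N → go right; Y > U → go right; Y > V → go right. Place as right child of V.
Insert F: F < N → go left; F < K → go left; F < J → go left. Place as left child of J.
Insert L: L < N → go left; L > K → go right. Place as right child of K.
Insert X: X > N → go right; X > U → go right; X > V → go right; X < Y → go left. Place as left child of Y.
Insert S: S > N → go right; S < U → go left. Place as left child of U.
Insert D: D < N → go left; D < K → go left; D < J → go left; D < F → go left. Place as left child of F.
Insert E: E < N → go left; E < K → go left; E < J → go left; E < F → go left; E > D → go right. Place as right child of D.

N K U J L S V F Y D X E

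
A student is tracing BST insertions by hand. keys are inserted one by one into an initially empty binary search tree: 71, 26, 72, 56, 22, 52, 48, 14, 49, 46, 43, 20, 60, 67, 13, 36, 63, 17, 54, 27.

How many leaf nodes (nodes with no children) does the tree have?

7

71: root
26: left child of 71 (depth 1)
72: right child of 71 (depth 1)
56: right child of 26 (depth 2)
22: left child of 26 (depth 2)
52: left child of 56 (depth 3)
48: left child of 52 (depth 4)
14: left child of 22 (depth 3)
49: right child of 48 (depth 5)
46: left child of 48 (depth 5)
43: left child of 46 (depth 6)
20: right child of 14 (depth 4)
60: right child of 56 (depth 3)
67: right child of 60 (depth 4)
13: left child of 14 (depth 4)
36: left child of 43 (depth 7)
63: left child of 67 (depth 5)
17: left child of 20 (depth 5)
54: right child of 52 (depth 4)
27: left child of 36 (depth 8)

Leaves: 13, 17, 27, 49, 54, 63, 72 — 7 in total.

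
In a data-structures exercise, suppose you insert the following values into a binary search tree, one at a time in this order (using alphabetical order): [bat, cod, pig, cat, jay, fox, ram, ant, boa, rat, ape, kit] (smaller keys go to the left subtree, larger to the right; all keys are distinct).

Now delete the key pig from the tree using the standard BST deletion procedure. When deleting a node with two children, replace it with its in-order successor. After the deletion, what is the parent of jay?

bat: root
cod: right child of bat (depth 1)
pig: right child of cod (depth 2)
cat: left child of cod (depth 2)
jay: left child of pig (depth 3)
fox: left child of jay (depth 4)
ram: right child of pig (depth 3)
ant: left child of bat (depth 1)
boa: left child of cat (depth 3)
rat: right child of ram (depth 4)
ape: right child of ant (depth 2)
kit: right child of jay (depth 4)

Delete pig (two children — replace with in-order successor).
After deletion, jay's parent is ram.

ram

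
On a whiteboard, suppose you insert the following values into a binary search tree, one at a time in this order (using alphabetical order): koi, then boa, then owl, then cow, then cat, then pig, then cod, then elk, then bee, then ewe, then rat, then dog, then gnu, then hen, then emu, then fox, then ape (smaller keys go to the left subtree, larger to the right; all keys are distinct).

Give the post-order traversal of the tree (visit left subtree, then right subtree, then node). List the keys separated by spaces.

Insert koi: tree is empty, so koi becomes the root.
Insert boa: boa < koi → go left. Place as left child of koi.
Insert owl: owl > koi → go right. Place as right child of koi.
Insert cow: cow < koi → go left; cow > boa → go right. Place as right child of boa.
Insert cat: cat < koi → go left; cat > boa → go right; cat < cow → go left. Place as left child of cow.
Insert pig: pig > koi → go right; pig > owl → go right. Place as right child of owl.
Insert cod: cod < koi → go left; cod > boa → go right; cod < cow → go left; cod > cat → go right. Place as right child of cat.
Insert elk: elk < koi → go left; elk > boa → go right; elk > cow → go right. Place as right child of cow.
Insert bee: bee < koi → go left; bee < boa → go left. Place as left child of boa.
Insert ewe: ewe < koi → go left; ewe > boa → go right; ewe > cow → go right; ewe > elk → go right. Place as right child of elk.
Insert rat: rat > koi → go right; rat > owl → go right; rat > pig → go right. Place as right child of pig.
Insert dog: dog < koi → go left; dog > boa → go right; dog > cow → go right; dog < elk → go left. Place as left child of elk.
Insert gnu: gnu < koi → go left; gnu > boa → go right; gnu > cow → go right; gnu > elk → go right; gnu > ewe → go right. Place as right child of ewe.
Insert hen: hen < koi → go left; hen > boa → go right; hen > cow → go right; hen > elk → go right; hen > ewe → go right; hen > gnu → go right. Place as right child of gnu.
Insert emu: emu < koi → go left; emu > boa → go right; emu > cow → go right; emu > elk → go right; emu < ewe → go left. Place as left child of ewe.
Insert fox: fox < koi → go left; fox > boa → go right; fox > cow → go right; fox > elk → go right; fox > ewe → go right; fox < gnu → go left. Place as left child of gnu.
Insert ape: ape < koi → go left; ape < boa → go left; ape < bee → go left. Place as left child of bee.

ape bee cod cat dog emu fox hen gnu ewe elk cow boa rat pig owl koi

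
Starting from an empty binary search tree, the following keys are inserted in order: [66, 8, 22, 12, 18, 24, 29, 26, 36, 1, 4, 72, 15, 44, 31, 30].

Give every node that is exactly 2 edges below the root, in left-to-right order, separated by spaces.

Resulting structure (node: left, right):
  66: L=8, R=72
  8: L=1, R=22
  22: L=12, R=24
  12: L=–, R=18
  18: L=15, R=–
  24: L=–, R=29
  29: L=26, R=36
  26: L=–, R=–
  36: L=31, R=44
  1: L=–, R=4
  4: L=–, R=–
  72: L=–, R=–
  15: L=–, R=–
  44: L=–, R=–
  31: L=30, R=–
  30: L=–, R=–

1 22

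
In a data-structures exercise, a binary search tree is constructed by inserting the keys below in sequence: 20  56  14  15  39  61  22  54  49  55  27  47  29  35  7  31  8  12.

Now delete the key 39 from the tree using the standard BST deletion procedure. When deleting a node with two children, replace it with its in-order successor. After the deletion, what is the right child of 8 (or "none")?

Insert 20: tree is empty, so 20 becomes the root.
Insert 56: 56 > 20 → go right. Place as right child of 20.
Insert 14: 14 < 20 → go left. Place as left child of 20.
Insert 15: 15 < 20 → go left; 15 > 14 → go right. Place as right child of 14.
Insert 39: 39 > 20 → go right; 39 < 56 → go left. Place as left child of 56.
Insert 61: 61 > 20 → go right; 61 > 56 → go right. Place as right child of 56.
Insert 22: 22 > 20 → go right; 22 < 56 → go left; 22 < 39 → go left. Place as left child of 39.
Insert 54: 54 > 20 → go right; 54 < 56 → go left; 54 > 39 → go right. Place as right child of 39.
Insert 49: 49 > 20 → go right; 49 < 56 → go left; 49 > 39 → go right; 49 < 54 → go left. Place as left child of 54.
Insert 55: 55 > 20 → go right; 55 < 56 → go left; 55 > 39 → go right; 55 > 54 → go right. Place as right child of 54.
Insert 27: 27 > 20 → go right; 27 < 56 → go left; 27 < 39 → go left; 27 > 22 → go right. Place as right child of 22.
Insert 47: 47 > 20 → go right; 47 < 56 → go left; 47 > 39 → go right; 47 < 54 → go left; 47 < 49 → go left. Place as left child of 49.
Insert 29: 29 > 20 → go right; 29 < 56 → go left; 29 < 39 → go left; 29 > 22 → go right; 29 > 27 → go right. Place as right child of 27.
Insert 35: 35 > 20 → go right; 35 < 56 → go left; 35 < 39 → go left; 35 > 22 → go right; 35 > 27 → go right; 35 > 29 → go right. Place as right child of 29.
Insert 7: 7 < 20 → go left; 7 < 14 → go left. Place as left child of 14.
Insert 31: 31 > 20 → go right; 31 < 56 → go left; 31 < 39 → go left; 31 > 22 → go right; 31 > 27 → go right; 31 > 29 → go right; 31 < 35 → go left. Place as left child of 35.
Insert 8: 8 < 20 → go left; 8 < 14 → go left; 8 > 7 → go right. Place as right child of 7.
Insert 12: 12 < 20 → go left; 12 < 14 → go left; 12 > 7 → go right; 12 > 8 → go right. Place as right child of 8.

Delete 39 (two children — replace with in-order successor).
After deletion, 8's right child: 12.

12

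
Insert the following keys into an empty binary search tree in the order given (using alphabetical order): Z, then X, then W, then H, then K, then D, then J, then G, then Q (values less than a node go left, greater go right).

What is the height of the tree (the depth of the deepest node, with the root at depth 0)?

5

Resulting structure (node: left, right):
  Z: L=X, R=–
  X: L=W, R=–
  W: L=H, R=–
  H: L=D, R=K
  K: L=J, R=Q
  D: L=–, R=G
  J: L=–, R=–
  G: L=–, R=–
  Q: L=–, R=–

The deepest node is J at depth 5.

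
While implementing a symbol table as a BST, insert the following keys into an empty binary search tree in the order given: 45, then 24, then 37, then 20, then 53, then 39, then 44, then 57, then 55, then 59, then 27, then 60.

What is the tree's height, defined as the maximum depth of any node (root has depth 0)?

45: root
24: left child of 45 (depth 1)
37: right child of 24 (depth 2)
20: left child of 24 (depth 2)
53: right child of 45 (depth 1)
39: right child of 37 (depth 3)
44: right child of 39 (depth 4)
57: right child of 53 (depth 2)
55: left child of 57 (depth 3)
59: right child of 57 (depth 3)
27: left child of 37 (depth 3)
60: right child of 59 (depth 4)

The deepest node is 44 at depth 4.

4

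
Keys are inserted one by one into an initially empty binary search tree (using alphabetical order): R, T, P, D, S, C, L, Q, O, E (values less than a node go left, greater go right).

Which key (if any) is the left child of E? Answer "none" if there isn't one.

none

Insert R: tree is empty, so R becomes the root.
Insert T: T > R → go right. Place as right child of R.
Insert P: P < R → go left. Place as left child of R.
Insert D: D < R → go left; D < P → go left. Place as left child of P.
Insert S: S > R → go right; S < T → go left. Place as left child of T.
Insert C: C < R → go left; C < P → go left; C < D → go left. Place as left child of D.
Insert L: L < R → go left; L < P → go left; L > D → go right. Place as right child of D.
Insert Q: Q < R → go left; Q > P → go right. Place as right child of P.
Insert O: O < R → go left; O < P → go left; O > D → go right; O > L → go right. Place as right child of L.
Insert E: E < R → go left; E < P → go left; E > D → go right; E < L → go left. Place as left child of L.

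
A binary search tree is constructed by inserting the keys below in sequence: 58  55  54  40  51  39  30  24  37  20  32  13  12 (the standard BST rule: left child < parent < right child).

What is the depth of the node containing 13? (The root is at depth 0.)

58: root
55: left child of 58 (depth 1)
54: left child of 55 (depth 2)
40: left child of 54 (depth 3)
51: right child of 40 (depth 4)
39: left child of 40 (depth 4)
30: left child of 39 (depth 5)
24: left child of 30 (depth 6)
37: right child of 30 (depth 6)
20: left child of 24 (depth 7)
32: left child of 37 (depth 7)
13: left child of 20 (depth 8)
12: left child of 13 (depth 9)

Path to 13: 58 → 55 → 54 → 40 → 39 → 30 → 24 → 20 → 13, which is 8 edges.

8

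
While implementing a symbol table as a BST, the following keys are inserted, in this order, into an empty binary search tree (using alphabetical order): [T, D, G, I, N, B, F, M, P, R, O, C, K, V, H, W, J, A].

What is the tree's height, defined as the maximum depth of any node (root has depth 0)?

Insert T: tree is empty, so T becomes the root.
Insert D: D < T → go left. Place as left child of T.
Insert G: G < T → go left; G > D → go right. Place as right child of D.
Insert I: I < T → go left; I > D → go right; I > G → go right. Place as right child of G.
Insert N: N < T → go left; N > D → go right; N > G → go right; N > I → go right. Place as right child of I.
Insert B: B < T → go left; B < D → go left. Place as left child of D.
Insert F: F < T → go left; F > D → go right; F < G → go left. Place as left child of G.
Insert M: M < T → go left; M > D → go right; M > G → go right; M > I → go right; M < N → go left. Place as left child of N.
Insert P: P < T → go left; P > D → go right; P > G → go right; P > I → go right; P > N → go right. Place as right child of N.
Insert R: R < T → go left; R > D → go right; R > G → go right; R > I → go right; R > N → go right; R > P → go right. Place as right child of P.
Insert O: O < T → go left; O > D → go right; O > G → go right; O > I → go right; O > N → go right; O < P → go left. Place as left child of P.
Insert C: C < T → go left; C < D → go left; C > B → go right. Place as right child of B.
Insert K: K < T → go left; K > D → go right; K > G → go right; K > I → go right; K < N → go left; K < M → go left. Place as left child of M.
Insert V: V > T → go right. Place as right child of T.
Insert H: H < T → go left; H > D → go right; H > G → go right; H < I → go left. Place as left child of I.
Insert W: W > T → go right; W > V → go right. Place as right child of V.
Insert J: J < T → go left; J > D → go right; J > G → go right; J > I → go right; J < N → go left; J < M → go left; J < K → go left. Place as left child of K.
Insert A: A < T → go left; A < D → go left; A < B → go left. Place as left child of B.

The deepest node is J at depth 7.

7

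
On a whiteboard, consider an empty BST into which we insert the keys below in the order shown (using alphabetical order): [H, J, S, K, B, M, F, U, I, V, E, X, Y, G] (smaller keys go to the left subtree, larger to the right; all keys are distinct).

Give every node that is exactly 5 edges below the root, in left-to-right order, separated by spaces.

H: root
J: right child of H (depth 1)
S: right child of J (depth 2)
K: left child of S (depth 3)
B: left child of H (depth 1)
M: right child of K (depth 4)
F: right child of B (depth 2)
U: right child of S (depth 3)
I: left child of J (depth 2)
V: right child of U (depth 4)
E: left child of F (depth 3)
X: right child of V (depth 5)
Y: right child of X (depth 6)
G: right child of F (depth 3)

X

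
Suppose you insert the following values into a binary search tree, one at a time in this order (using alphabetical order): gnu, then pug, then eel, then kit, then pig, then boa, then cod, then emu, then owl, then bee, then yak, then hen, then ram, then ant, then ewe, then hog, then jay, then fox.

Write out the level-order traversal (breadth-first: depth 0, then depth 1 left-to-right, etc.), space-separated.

Insert gnu: tree is empty, so gnu becomes the root.
Insert pug: pug > gnu → go right. Place as right child of gnu.
Insert eel: eel < gnu → go left. Place as left child of gnu.
Insert kit: kit > gnu → go right; kit < pug → go left. Place as left child of pug.
Insert pig: pig > gnu → go right; pig < pug → go left; pig > kit → go right. Place as right child of kit.
Insert boa: boa < gnu → go left; boa < eel → go left. Place as left child of eel.
Insert cod: cod < gnu → go left; cod < eel → go left; cod > boa → go right. Place as right child of boa.
Insert emu: emu < gnu → go left; emu > eel → go right. Place as right child of eel.
Insert owl: owl > gnu → go right; owl < pug → go left; owl > kit → go right; owl < pig → go left. Place as left child of pig.
Insert bee: bee < gnu → go left; bee < eel → go left; bee < boa → go left. Place as left child of boa.
Insert yak: yak > gnu → go right; yak > pug → go right. Place as right child of pug.
Insert hen: hen > gnu → go right; hen < pug → go left; hen < kit → go left. Place as left child of kit.
Insert ram: ram > gnu → go right; ram > pug → go right; ram < yak → go left. Place as left child of yak.
Insert ant: ant < gnu → go left; ant < eel → go left; ant < boa → go left; ant < bee → go left. Place as left child of bee.
Insert ewe: ewe < gnu → go left; ewe > eel → go right; ewe > emu → go right. Place as right child of emu.
Insert hog: hog > gnu → go right; hog < pug → go left; hog < kit → go left; hog > hen → go right. Place as right child of hen.
Insert jay: jay > gnu → go right; jay < pug → go left; jay < kit → go left; jay > hen → go right; jay > hog → go right. Place as right child of hog.
Insert fox: fox < gnu → go left; fox > eel → go right; fox > emu → go right; fox > ewe → go right. Place as right child of ewe.

gnu eel pug boa emu kit yak bee cod ewe hen pig ram ant fox hog owl jay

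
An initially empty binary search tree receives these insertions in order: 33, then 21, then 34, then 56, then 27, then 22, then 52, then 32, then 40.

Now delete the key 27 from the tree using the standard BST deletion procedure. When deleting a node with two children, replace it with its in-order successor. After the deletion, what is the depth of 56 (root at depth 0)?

2

33: root
21: left child of 33 (depth 1)
34: right child of 33 (depth 1)
56: right child of 34 (depth 2)
27: right child of 21 (depth 2)
22: left child of 27 (depth 3)
52: left child of 56 (depth 3)
32: right child of 27 (depth 3)
40: left child of 52 (depth 4)

Delete 27 (two children — replace with in-order successor).
After deletion, path to 56: 33 → 34 → 56.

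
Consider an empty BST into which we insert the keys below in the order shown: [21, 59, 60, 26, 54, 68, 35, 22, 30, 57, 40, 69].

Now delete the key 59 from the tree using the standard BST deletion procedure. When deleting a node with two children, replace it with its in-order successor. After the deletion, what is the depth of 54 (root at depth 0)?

21: root
59: right child of 21 (depth 1)
60: right child of 59 (depth 2)
26: left child of 59 (depth 2)
54: right child of 26 (depth 3)
68: right child of 60 (depth 3)
35: left child of 54 (depth 4)
22: left child of 26 (depth 3)
30: left child of 35 (depth 5)
57: right child of 54 (depth 4)
40: right child of 35 (depth 5)
69: right child of 68 (depth 4)

Delete 59 (two children — replace with in-order successor).
After deletion, path to 54: 21 → 60 → 26 → 54.

3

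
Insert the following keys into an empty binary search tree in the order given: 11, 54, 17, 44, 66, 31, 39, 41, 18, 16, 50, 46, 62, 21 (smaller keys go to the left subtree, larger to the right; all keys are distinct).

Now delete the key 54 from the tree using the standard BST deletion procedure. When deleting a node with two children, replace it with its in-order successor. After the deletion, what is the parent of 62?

Insert 11: tree is empty, so 11 becomes the root.
Insert 54: 54 > 11 → go right. Place as right child of 11.
Insert 17: 17 > 11 → go right; 17 < 54 → go left. Place as left child of 54.
Insert 44: 44 > 11 → go right; 44 < 54 → go left; 44 > 17 → go right. Place as right child of 17.
Insert 66: 66 > 11 → go right; 66 > 54 → go right. Place as right child of 54.
Insert 31: 31 > 11 → go right; 31 < 54 → go left; 31 > 17 → go right; 31 < 44 → go left. Place as left child of 44.
Insert 39: 39 > 11 → go right; 39 < 54 → go left; 39 > 17 → go right; 39 < 44 → go left; 39 > 31 → go right. Place as right child of 31.
Insert 41: 41 > 11 → go right; 41 < 54 → go left; 41 > 17 → go right; 41 < 44 → go left; 41 > 31 → go right; 41 > 39 → go right. Place as right child of 39.
Insert 18: 18 > 11 → go right; 18 < 54 → go left; 18 > 17 → go right; 18 < 44 → go left; 18 < 31 → go left. Place as left child of 31.
Insert 16: 16 > 11 → go right; 16 < 54 → go left; 16 < 17 → go left. Place as left child of 17.
Insert 50: 50 > 11 → go right; 50 < 54 → go left; 50 > 17 → go right; 50 > 44 → go right. Place as right child of 44.
Insert 46: 46 > 11 → go right; 46 < 54 → go left; 46 > 17 → go right; 46 > 44 → go right; 46 < 50 → go left. Place as left child of 50.
Insert 62: 62 > 11 → go right; 62 > 54 → go right; 62 < 66 → go left. Place as left child of 66.
Insert 21: 21 > 11 → go right; 21 < 54 → go left; 21 > 17 → go right; 21 < 44 → go left; 21 < 31 → go left; 21 > 18 → go right. Place as right child of 18.

Delete 54 (two children — replace with in-order successor).
After deletion, 62's parent is 11.

11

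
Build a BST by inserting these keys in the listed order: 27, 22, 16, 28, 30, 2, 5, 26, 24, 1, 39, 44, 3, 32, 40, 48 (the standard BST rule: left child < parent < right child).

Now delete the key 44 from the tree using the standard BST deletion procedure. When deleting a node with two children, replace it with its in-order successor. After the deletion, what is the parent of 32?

39

Insert 27: tree is empty, so 27 becomes the root.
Insert 22: 22 < 27 → go left. Place as left child of 27.
Insert 16: 16 < 27 → go left; 16 < 22 → go left. Place as left child of 22.
Insert 28: 28 > 27 → go right. Place as right child of 27.
Insert 30: 30 > 27 → go right; 30 > 28 → go right. Place as right child of 28.
Insert 2: 2 < 27 → go left; 2 < 22 → go left; 2 < 16 → go left. Place as left child of 16.
Insert 5: 5 < 27 → go left; 5 < 22 → go left; 5 < 16 → go left; 5 > 2 → go right. Place as right child of 2.
Insert 26: 26 < 27 → go left; 26 > 22 → go right. Place as right child of 22.
Insert 24: 24 < 27 → go left; 24 > 22 → go right; 24 < 26 → go left. Place as left child of 26.
Insert 1: 1 < 27 → go left; 1 < 22 → go left; 1 < 16 → go left; 1 < 2 → go left. Place as left child of 2.
Insert 39: 39 > 27 → go right; 39 > 28 → go right; 39 > 30 → go right. Place as right child of 30.
Insert 44: 44 > 27 → go right; 44 > 28 → go right; 44 > 30 → go right; 44 > 39 → go right. Place as right child of 39.
Insert 3: 3 < 27 → go left; 3 < 22 → go left; 3 < 16 → go left; 3 > 2 → go right; 3 < 5 → go left. Place as left child of 5.
Insert 32: 32 > 27 → go right; 32 > 28 → go right; 32 > 30 → go right; 32 < 39 → go left. Place as left child of 39.
Insert 40: 40 > 27 → go right; 40 > 28 → go right; 40 > 30 → go right; 40 > 39 → go right; 40 < 44 → go left. Place as left child of 44.
Insert 48: 48 > 27 → go right; 48 > 28 → go right; 48 > 30 → go right; 48 > 39 → go right; 48 > 44 → go right. Place as right child of 44.

Delete 44 (two children — replace with in-order successor).
After deletion, 32's parent is 39.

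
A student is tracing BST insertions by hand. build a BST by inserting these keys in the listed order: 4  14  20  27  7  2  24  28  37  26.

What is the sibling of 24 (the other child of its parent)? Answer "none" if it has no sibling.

4: root
14: right child of 4 (depth 1)
20: right child of 14 (depth 2)
27: right child of 20 (depth 3)
7: left child of 14 (depth 2)
2: left child of 4 (depth 1)
24: left child of 27 (depth 4)
28: right child of 27 (depth 4)
37: right child of 28 (depth 5)
26: right child of 24 (depth 5)

24's parent is 27; the other child of 27 is 28.

28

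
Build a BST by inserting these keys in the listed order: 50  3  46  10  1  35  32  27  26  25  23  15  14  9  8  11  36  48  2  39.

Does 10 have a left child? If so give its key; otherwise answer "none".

Insert 50: tree is empty, so 50 becomes the root.
Insert 3: 3 < 50 → go left. Place as left child of 50.
Insert 46: 46 < 50 → go left; 46 > 3 → go right. Place as right child of 3.
Insert 10: 10 < 50 → go left; 10 > 3 → go right; 10 < 46 → go left. Place as left child of 46.
Insert 1: 1 < 50 → go left; 1 < 3 → go left. Place as left child of 3.
Insert 35: 35 < 50 → go left; 35 > 3 → go right; 35 < 46 → go left; 35 > 10 → go right. Place as right child of 10.
Insert 32: 32 < 50 → go left; 32 > 3 → go right; 32 < 46 → go left; 32 > 10 → go right; 32 < 35 → go left. Place as left child of 35.
Insert 27: 27 < 50 → go left; 27 > 3 → go right; 27 < 46 → go left; 27 > 10 → go right; 27 < 35 → go left; 27 < 32 → go left. Place as left child of 32.
Insert 26: 26 < 50 → go left; 26 > 3 → go right; 26 < 46 → go left; 26 > 10 → go right; 26 < 35 → go left; 26 < 32 → go left; 26 < 27 → go left. Place as left child of 27.
Insert 25: 25 < 50 → go left; 25 > 3 → go right; 25 < 46 → go left; 25 > 10 → go right; 25 < 35 → go left; 25 < 32 → go left; 25 < 27 → go left; 25 < 26 → go left. Place as left child of 26.
Insert 23: 23 < 50 → go left; 23 > 3 → go right; 23 < 46 → go left; 23 > 10 → go right; 23 < 35 → go left; 23 < 32 → go left; 23 < 27 → go left; 23 < 26 → go left; 23 < 25 → go left. Place as left child of 25.
Insert 15: 15 < 50 → go left; 15 > 3 → go right; 15 < 46 → go left; 15 > 10 → go right; 15 < 35 → go left; 15 < 32 → go left; 15 < 27 → go left; 15 < 26 → go left; 15 < 25 → go left; 15 < 23 → go left. Place as left child of 23.
Insert 14: 14 < 50 → go left; 14 > 3 → go right; 14 < 46 → go left; 14 > 10 → go right; 14 < 35 → go left; 14 < 32 → go left; 14 < 27 → go left; 14 < 26 → go left; 14 < 25 → go left; 14 < 23 → go left; 14 < 15 → go left. Place as left child of 15.
Insert 9: 9 < 50 → go left; 9 > 3 → go right; 9 < 46 → go left; 9 < 10 → go left. Place as left child of 10.
Insert 8: 8 < 50 → go left; 8 > 3 → go right; 8 < 46 → go left; 8 < 10 → go left; 8 < 9 → go left. Place as left child of 9.
Insert 11: 11 < 50 → go left; 11 > 3 → go right; 11 < 46 → go left; 11 > 10 → go right; 11 < 35 → go left; 11 < 32 → go left; 11 < 27 → go left; 11 < 26 → go left; 11 < 25 → go left; 11 < 23 → go left; 11 < 15 → go left; 11 < 14 → go left. Place as left child of 14.
Insert 36: 36 < 50 → go left; 36 > 3 → go right; 36 < 46 → go left; 36 > 10 → go right; 36 > 35 → go right. Place as right child of 35.
Insert 48: 48 < 50 → go left; 48 > 3 → go right; 48 > 46 → go right. Place as right child of 46.
Insert 2: 2 < 50 → go left; 2 < 3 → go left; 2 > 1 → go right. Place as right child of 1.
Insert 39: 39 < 50 → go left; 39 > 3 → go right; 39 < 46 → go left; 39 > 10 → go right; 39 > 35 → go right; 39 > 36 → go right. Place as right child of 36.

9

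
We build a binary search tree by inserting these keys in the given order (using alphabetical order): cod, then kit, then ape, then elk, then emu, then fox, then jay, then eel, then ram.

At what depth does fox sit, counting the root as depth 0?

Insert cod: tree is empty, so cod becomes the root.
Insert kit: kit > cod → go right. Place as right child of cod.
Insert ape: ape < cod → go left. Place as left child of cod.
Insert elk: elk > cod → go right; elk < kit → go left. Place as left child of kit.
Insert emu: emu > cod → go right; emu < kit → go left; emu > elk → go right. Place as right child of elk.
Insert fox: fox > cod → go right; fox < kit → go left; fox > elk → go right; fox > emu → go right. Place as right child of emu.
Insert jay: jay > cod → go right; jay < kit → go left; jay > elk → go right; jay > emu → go right; jay > fox → go right. Place as right child of fox.
Insert eel: eel > cod → go right; eel < kit → go left; eel < elk → go left. Place as left child of elk.
Insert ram: ram > cod → go right; ram > kit → go right. Place as right child of kit.

Path to fox: cod → kit → elk → emu → fox, which is 4 edges.

4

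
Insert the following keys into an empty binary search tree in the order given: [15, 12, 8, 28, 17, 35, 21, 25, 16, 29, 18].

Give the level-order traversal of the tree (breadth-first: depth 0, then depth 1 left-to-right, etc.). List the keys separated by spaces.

15: root
12: left child of 15 (depth 1)
8: left child of 12 (depth 2)
28: right child of 15 (depth 1)
17: left child of 28 (depth 2)
35: right child of 28 (depth 2)
21: right child of 17 (depth 3)
25: right child of 21 (depth 4)
16: left child of 17 (depth 3)
29: left child of 35 (depth 3)
18: left child of 21 (depth 4)

15 12 28 8 17 35 16 21 29 18 25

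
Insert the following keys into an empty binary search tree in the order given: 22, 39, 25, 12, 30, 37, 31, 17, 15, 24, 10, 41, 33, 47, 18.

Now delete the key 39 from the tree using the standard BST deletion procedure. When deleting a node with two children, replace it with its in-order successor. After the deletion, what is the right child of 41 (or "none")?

Resulting structure (node: left, right):
  22: L=12, R=39
  39: L=25, R=41
  25: L=24, R=30
  12: L=10, R=17
  30: L=–, R=37
  37: L=31, R=–
  31: L=–, R=33
  17: L=15, R=18
  15: L=–, R=–
  24: L=–, R=–
  10: L=–, R=–
  41: L=–, R=47
  33: L=–, R=–
  47: L=–, R=–
  18: L=–, R=–

Delete 39 (two children — replace with in-order successor).
After deletion, 41's right child: 47.

47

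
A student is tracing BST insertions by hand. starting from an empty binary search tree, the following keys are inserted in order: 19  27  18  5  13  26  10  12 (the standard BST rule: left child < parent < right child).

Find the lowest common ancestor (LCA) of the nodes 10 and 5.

19: root
27: right child of 19 (depth 1)
18: left child of 19 (depth 1)
5: left child of 18 (depth 2)
13: right child of 5 (depth 3)
26: left child of 27 (depth 2)
10: left child of 13 (depth 4)
12: right child of 10 (depth 5)

Path to 10: 19 → 18 → 5 → 13 → 10
Path to 5: 19 → 18 → 5
5 lies on both paths and is an ancestor of the other node.

5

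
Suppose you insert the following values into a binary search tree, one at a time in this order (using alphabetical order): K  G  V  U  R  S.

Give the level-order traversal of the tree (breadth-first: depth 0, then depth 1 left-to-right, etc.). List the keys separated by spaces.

Resulting structure (node: left, right):
  K: L=G, R=V
  G: L=–, R=–
  V: L=U, R=–
  U: L=R, R=–
  R: L=–, R=S
  S: L=–, R=–

K G V U R S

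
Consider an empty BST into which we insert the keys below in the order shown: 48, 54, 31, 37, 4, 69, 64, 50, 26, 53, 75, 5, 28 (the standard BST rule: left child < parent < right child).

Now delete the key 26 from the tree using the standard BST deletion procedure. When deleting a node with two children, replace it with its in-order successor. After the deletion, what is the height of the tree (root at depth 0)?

4

48: root
54: right child of 48 (depth 1)
31: left child of 48 (depth 1)
37: right child of 31 (depth 2)
4: left child of 31 (depth 2)
69: right child of 54 (depth 2)
64: left child of 69 (depth 3)
50: left child of 54 (depth 2)
26: right child of 4 (depth 3)
53: right child of 50 (depth 3)
75: right child of 69 (depth 3)
5: left child of 26 (depth 4)
28: right child of 26 (depth 4)

Delete 26 (two children — replace with in-order successor).
After deletion, deepest node is 5 at depth 4.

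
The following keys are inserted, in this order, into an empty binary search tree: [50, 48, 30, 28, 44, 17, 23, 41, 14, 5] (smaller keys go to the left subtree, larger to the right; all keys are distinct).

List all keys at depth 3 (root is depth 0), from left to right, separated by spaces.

28 44

Resulting structure (node: left, right):
  50: L=48, R=–
  48: L=30, R=–
  30: L=28, R=44
  28: L=17, R=–
  44: L=41, R=–
  17: L=14, R=23
  23: L=–, R=–
  41: L=–, R=–
  14: L=5, R=–
  5: L=–, R=–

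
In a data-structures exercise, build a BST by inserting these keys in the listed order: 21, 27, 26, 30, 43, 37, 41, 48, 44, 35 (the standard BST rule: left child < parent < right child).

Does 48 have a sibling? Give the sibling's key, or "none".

Resulting structure (node: left, right):
  21: L=–, R=27
  27: L=26, R=30
  26: L=–, R=–
  30: L=–, R=43
  43: L=37, R=48
  37: L=35, R=41
  41: L=–, R=–
  48: L=44, R=–
  44: L=–, R=–
  35: L=–, R=–

48's parent is 43; the other child of 43 is 37.

37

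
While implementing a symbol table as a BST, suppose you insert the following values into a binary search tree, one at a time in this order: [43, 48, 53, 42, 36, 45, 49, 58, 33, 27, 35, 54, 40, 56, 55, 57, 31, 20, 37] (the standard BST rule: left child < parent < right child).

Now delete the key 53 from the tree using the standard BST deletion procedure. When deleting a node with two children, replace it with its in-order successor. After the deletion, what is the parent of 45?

43: root
48: right child of 43 (depth 1)
53: right child of 48 (depth 2)
42: left child of 43 (depth 1)
36: left child of 42 (depth 2)
45: left child of 48 (depth 2)
49: left child of 53 (depth 3)
58: right child of 53 (depth 3)
33: left child of 36 (depth 3)
27: left child of 33 (depth 4)
35: right child of 33 (depth 4)
54: left child of 58 (depth 4)
40: right child of 36 (depth 3)
56: right child of 54 (depth 5)
55: left child of 56 (depth 6)
57: right child of 56 (depth 6)
31: right child of 27 (depth 5)
20: left child of 27 (depth 5)
37: left child of 40 (depth 4)

Delete 53 (two children — replace with in-order successor).
After deletion, 45's parent is 48.

48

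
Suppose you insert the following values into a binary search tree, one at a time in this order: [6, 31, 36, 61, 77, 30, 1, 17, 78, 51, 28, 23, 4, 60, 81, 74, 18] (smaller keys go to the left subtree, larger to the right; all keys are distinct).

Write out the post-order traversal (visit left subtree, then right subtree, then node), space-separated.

Resulting structure (node: left, right):
  6: L=1, R=31
  31: L=30, R=36
  36: L=–, R=61
  61: L=51, R=77
  77: L=74, R=78
  30: L=17, R=–
  1: L=–, R=4
  17: L=–, R=28
  78: L=–, R=81
  51: L=–, R=60
  28: L=23, R=–
  23: L=18, R=–
  4: L=–, R=–
  60: L=–, R=–
  81: L=–, R=–
  74: L=–, R=–
  18: L=–, R=–

4 1 18 23 28 17 30 60 51 74 81 78 77 61 36 31 6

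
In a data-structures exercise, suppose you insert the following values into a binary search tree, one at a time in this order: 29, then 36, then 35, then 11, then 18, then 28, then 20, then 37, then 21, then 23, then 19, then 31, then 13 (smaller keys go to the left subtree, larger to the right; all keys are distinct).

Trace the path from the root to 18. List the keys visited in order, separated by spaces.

29: root
36: right child of 29 (depth 1)
35: left child of 36 (depth 2)
11: left child of 29 (depth 1)
18: right child of 11 (depth 2)
28: right child of 18 (depth 3)
20: left child of 28 (depth 4)
37: right child of 36 (depth 2)
21: right child of 20 (depth 5)
23: right child of 21 (depth 6)
19: left child of 20 (depth 5)
31: left child of 35 (depth 3)
13: left child of 18 (depth 3)

29 11 18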